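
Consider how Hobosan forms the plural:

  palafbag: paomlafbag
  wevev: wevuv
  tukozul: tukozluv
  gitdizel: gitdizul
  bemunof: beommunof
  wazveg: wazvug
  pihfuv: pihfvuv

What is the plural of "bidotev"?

"bidotev" has last vowel 'e'. The stems whose last vowel is 'e' (wazveg → wazvug, gitdizel → gitdizul, wevev → wevuv) change the last vowel to 'u'.
The other patterns: stems whose last vowel is 'u' delete the last vowel and add -uv; stems whose last vowel is 'a' or 'o' insert -om- after the first vowel.
So bidotev → bidotuv.

bidotuv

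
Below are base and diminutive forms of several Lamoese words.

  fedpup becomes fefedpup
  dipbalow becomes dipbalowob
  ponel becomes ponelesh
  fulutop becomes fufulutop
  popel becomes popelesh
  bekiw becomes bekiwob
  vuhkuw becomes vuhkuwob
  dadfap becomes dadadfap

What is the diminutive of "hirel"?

"hirel" ends in -l. The stems ending in -l (popel → popelesh, ponel → ponelesh) add -esh.
So hirel → hirelesh.

hirelesh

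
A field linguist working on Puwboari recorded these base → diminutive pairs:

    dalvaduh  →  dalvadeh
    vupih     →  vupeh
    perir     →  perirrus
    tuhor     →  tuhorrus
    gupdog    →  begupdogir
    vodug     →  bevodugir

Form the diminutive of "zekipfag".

bezekipfagir

vupih and perir both have last vowel 'i' yet inflect differently (vupeh, perirrus), so the last vowel is not what conditions the rule; the final letter is.
"zekipfag" ends in -g. The stems ending in -g (gupdog → begupdogir, vodug → bevodugir) add be- … -ir around the stem.
The other patterns: stems ending in -h change the last vowel to 'e'; stems ending in -r double the final consonant and add -us.
So zekipfag → bezekipfagir.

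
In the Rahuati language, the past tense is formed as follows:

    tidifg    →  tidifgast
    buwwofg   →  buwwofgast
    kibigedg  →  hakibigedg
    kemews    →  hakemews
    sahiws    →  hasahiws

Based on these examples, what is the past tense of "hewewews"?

"hewewews" has second-to-last letter 'w'. The stems whose second-to-last letter is 'w' (kemews → hakemews, sahiws → hasahiws) add the prefix ha-.
The other pattern: stems whose second-to-last letter is 'f' add -ast.
So hewewews → hahewewews.

hahewewews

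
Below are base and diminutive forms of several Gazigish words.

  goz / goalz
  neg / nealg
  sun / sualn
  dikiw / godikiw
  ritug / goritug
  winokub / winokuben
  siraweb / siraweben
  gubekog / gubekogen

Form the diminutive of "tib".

tialb

neg and ritug both end in -g yet inflect differently (nealg, goritug), so the final letter is not what conditions the rule; the number of vowels is.
"tib" has 1 vowel. The stems with 1 vowel (goz → goalz, neg → nealg, sun → sualn) insert -al- after the first vowel.
The other patterns: stems with 2 vowels add the prefix go-; stems with 3 vowels add -en.
So tib → tialb.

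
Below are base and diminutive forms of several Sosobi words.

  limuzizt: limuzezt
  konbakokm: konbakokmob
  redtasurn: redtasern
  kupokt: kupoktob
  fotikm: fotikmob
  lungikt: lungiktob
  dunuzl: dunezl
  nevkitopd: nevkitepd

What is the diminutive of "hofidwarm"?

kupokt and limuzizt both end in -t yet inflect differently (kupoktob, limuzezt), so the final letter is not what conditions the rule; the second-to-last letter is.
"hofidwarm" has second-to-last letter 'r'. The one such stem in the data (redtasurn → redtasern) changes the last vowel to 'e' (as do nevkitopd, limuzizt), so the same rule applies.
The other pattern: stems whose second-to-last letter is 'k' add -ob.
So hofidwarm → hofidwerm.

hofidwerm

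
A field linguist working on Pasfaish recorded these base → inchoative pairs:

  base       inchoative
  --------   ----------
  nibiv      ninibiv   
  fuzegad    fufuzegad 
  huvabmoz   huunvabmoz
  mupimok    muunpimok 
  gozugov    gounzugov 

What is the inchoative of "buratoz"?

gozugov and nibiv both end in -v yet inflect differently (gounzugov, ninibiv), so the final letter is not what conditions the rule; the last vowel is.
"buratoz" has last vowel 'o'. The stems whose last vowel is 'o' (mupimok → muunpimok, huvabmoz → huunvabmoz, gozugov → gounzugov) insert -un- after the first vowel.
The other pattern: stems whose last vowel is 'a' or 'i' repeat the first consonant+vowel as a prefix.
So buratoz → buunratoz.

buunratoz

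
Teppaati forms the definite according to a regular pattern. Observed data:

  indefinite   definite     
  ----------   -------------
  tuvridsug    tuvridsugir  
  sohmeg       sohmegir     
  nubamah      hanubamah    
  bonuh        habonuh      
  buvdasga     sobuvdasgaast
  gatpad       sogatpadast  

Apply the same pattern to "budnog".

tuvridsug and bonuh both have last vowel 'u' yet inflect differently (tuvridsugir, habonuh), so the last vowel is not what conditions the rule; the final letter is.
"budnog" ends in -g. The stems ending in -g (tuvridsug → tuvridsugir, sohmeg → sohmegir) add -ir.
The other patterns: stems ending in -h add the prefix ha-; stems ending in -a or -d add so- … -ast around the stem.
So budnog → budnogir.

budnogir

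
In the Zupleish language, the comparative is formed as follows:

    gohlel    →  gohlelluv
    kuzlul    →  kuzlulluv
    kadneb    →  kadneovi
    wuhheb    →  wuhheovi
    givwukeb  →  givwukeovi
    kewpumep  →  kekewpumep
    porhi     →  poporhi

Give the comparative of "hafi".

hahafi

gohlel and kadneb both have last vowel 'e' yet inflect differently (gohlelluv, kadneovi), so the last vowel is not what conditions the rule; the final letter is.
"hafi" ends in -i. The one such stem in the data (porhi → poporhi) repeats the first consonant+vowel as a prefix (as does kewpumep), so the same rule applies.
So hafi → hahafi.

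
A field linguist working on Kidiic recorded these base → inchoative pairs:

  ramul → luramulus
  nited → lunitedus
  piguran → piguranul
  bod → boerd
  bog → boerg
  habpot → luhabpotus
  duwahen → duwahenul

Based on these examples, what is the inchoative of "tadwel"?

lutadwelus

"tadwel" has 2 vowels. The stems with 2 vowels (habpot → luhabpotus, nited → lunitedus, ramul → luramulus) add lu- … -us around the stem.
So tadwel → lutadwelus.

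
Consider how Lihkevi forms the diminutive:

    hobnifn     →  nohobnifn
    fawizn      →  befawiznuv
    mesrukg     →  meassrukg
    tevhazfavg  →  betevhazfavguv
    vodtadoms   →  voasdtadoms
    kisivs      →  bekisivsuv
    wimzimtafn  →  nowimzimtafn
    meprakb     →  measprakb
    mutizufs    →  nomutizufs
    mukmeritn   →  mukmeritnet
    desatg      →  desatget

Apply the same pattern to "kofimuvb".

bekofimuvbuv

mukmeritn and wimzimtafn both end in -n yet inflect differently (mukmeritnet, nowimzimtafn), so the final letter is not what conditions the rule; the second-to-last letter is.
"kofimuvb" has second-to-last letter 'v'. The stems whose second-to-last letter is 'v' (kisivs → bekisivsuv, tevhazfavg → betevhazfavguv) add be- … -uv around the stem.
The other patterns: stems whose second-to-last letter is 't' add -et; stems whose second-to-last letter is 'f' add the prefix no-; stems whose second-to-last letter is 'k' or 'm' insert -as- after the first vowel.
So kofimuvb → bekofimuvbuv.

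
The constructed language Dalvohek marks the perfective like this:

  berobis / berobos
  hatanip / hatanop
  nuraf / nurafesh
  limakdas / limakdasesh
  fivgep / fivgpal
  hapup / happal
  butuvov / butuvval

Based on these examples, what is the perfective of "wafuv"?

"wafuv" has last vowel 'u'. The one such stem in the data (hapup → happal) deletes the last vowel and adds -al (as do fivgep, butuvov), so the same rule applies.
The other patterns: stems whose last vowel is 'i' change the last vowel to 'o'; stems whose last vowel is 'a' add -esh.
So wafuv → wafval.

wafval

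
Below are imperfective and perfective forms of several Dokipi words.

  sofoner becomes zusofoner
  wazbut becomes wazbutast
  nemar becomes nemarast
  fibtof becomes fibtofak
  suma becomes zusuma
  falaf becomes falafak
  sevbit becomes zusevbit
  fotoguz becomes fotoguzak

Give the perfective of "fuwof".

fuwofak

sevbit and wazbut both end in -t yet inflect differently (zusevbit, wazbutast), so the final letter is not what conditions the rule; the first letter is.
"fuwof" begins with f-. The stems beginning with f- (fotoguz → fotoguzak, fibtof → fibtofak, falaf → falafak) add -ak.
So fuwof → fuwofak.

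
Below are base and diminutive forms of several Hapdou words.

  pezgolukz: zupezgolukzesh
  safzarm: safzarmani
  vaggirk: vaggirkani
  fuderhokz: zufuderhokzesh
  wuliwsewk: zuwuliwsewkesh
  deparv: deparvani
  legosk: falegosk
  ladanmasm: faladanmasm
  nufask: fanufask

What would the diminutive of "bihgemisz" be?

nufask and vaggirk both end in -k yet inflect differently (fanufask, vaggirkani), so the final letter is not what conditions the rule; the second-to-last letter is.
"bihgemisz" has second-to-last letter 's'. The stems whose second-to-last letter is 's' (nufask → fanufask, legosk → falegosk, ladanmasm → faladanmasm) add the prefix fa-.
The other patterns: stems whose second-to-last letter is 'r' add -ani; stems whose second-to-last letter is 'k' or 'w' add zu- … -esh around the stem.
So bihgemisz → fabihgemisz.

fabihgemisz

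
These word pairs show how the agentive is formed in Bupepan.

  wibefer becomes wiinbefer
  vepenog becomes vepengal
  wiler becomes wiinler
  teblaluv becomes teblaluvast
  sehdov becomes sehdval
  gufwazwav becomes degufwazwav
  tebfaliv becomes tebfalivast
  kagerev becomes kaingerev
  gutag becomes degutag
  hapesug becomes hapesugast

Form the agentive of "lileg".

liinleg

"lileg" has last vowel 'e'. The stems whose last vowel is 'e' (kagerev → kaingerev, wiler → wiinler, wibefer → wiinbefer) insert -in- after the first vowel.
The other patterns: stems whose last vowel is 'o' delete the last vowel and add -al; stems whose last vowel is 'a' add the prefix de-; stems whose last vowel is 'i' or 'u' add -ast.
So lileg → liinleg.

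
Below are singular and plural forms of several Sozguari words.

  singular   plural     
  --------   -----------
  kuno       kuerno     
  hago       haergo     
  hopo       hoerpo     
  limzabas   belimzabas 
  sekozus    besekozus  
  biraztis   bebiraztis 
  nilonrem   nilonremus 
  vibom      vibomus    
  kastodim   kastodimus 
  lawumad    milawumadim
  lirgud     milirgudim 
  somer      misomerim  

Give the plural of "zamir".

kuno and vibom both have last vowel 'o' yet inflect differently (kuerno, vibomus), so the last vowel is not what conditions the rule; the final letter is.
"zamir" ends in -r. The one such stem in the data (somer → misomerim) adds mi- … -im around the stem, so the same rule applies.
The other patterns: stems ending in -o insert -er- after the first vowel; stems ending in -s add the prefix be-; stems ending in -m add -us.
So zamir → mizamirim.

mizamirim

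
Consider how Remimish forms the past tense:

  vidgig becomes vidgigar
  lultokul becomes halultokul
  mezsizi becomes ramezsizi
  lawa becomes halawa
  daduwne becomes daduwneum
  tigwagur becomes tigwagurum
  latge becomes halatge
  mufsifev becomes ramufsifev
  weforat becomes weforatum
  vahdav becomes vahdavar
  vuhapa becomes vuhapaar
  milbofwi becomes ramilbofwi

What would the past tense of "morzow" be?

vahdav and mufsifev both end in -v yet inflect differently (vahdavar, ramufsifev), so the final letter is not what conditions the rule; the first letter is.
"morzow" begins with m-. The stems beginning with m- (mufsifev → ramufsifev, milbofwi → ramilbofwi, mezsizi → ramezsizi) add the prefix ra-.
The other patterns: stems beginning with v- add -ar; stems beginning with l- add the prefix ha-; stems beginning with d-, t- or w- add -um.
So morzow → ramorzow.

ramorzow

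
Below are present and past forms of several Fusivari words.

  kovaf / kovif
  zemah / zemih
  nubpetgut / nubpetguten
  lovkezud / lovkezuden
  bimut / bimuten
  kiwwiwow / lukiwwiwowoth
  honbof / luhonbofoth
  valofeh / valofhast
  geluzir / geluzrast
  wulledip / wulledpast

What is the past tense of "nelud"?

kovaf and honbof both end in -f yet inflect differently (kovif, luhonbofoth), so the final letter is not what conditions the rule; the last vowel is.
"nelud" has last vowel 'u'. The stems whose last vowel is 'u' (nubpetgut → nubpetguten, lovkezud → lovkezuden, bimut → bimuten) add -en.
So nelud → neluden.

neluden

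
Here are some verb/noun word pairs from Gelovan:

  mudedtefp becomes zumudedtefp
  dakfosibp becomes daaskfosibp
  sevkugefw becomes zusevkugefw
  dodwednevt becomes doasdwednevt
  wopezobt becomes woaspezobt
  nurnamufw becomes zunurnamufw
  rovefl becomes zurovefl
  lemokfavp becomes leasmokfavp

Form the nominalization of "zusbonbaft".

zuzusbonbaft

"zusbonbaft" has second-to-last letter 'f'. The stems whose second-to-last letter is 'f' (nurnamufw → zunurnamufw, mudedtefp → zumudedtefp, rovefl → zurovefl) add the prefix zu-.
The other pattern: stems whose second-to-last letter is 'b' or 'v' insert -as- after the first vowel.
So zusbonbaft → zuzusbonbaft.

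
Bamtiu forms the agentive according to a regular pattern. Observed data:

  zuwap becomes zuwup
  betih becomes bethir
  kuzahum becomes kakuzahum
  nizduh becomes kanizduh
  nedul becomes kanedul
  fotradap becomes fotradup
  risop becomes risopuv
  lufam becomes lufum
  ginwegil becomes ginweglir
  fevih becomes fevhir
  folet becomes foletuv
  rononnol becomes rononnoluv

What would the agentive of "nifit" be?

nizduh and fevih both end in -h yet inflect differently (kanizduh, fevhir), so the final letter is not what conditions the rule; the last vowel is.
"nifit" has last vowel 'i'. The stems whose last vowel is 'i' (fevih → fevhir, ginwegil → ginweglir, betih → bethir) delete the last vowel and add -ir.
So nifit → niftir.

niftir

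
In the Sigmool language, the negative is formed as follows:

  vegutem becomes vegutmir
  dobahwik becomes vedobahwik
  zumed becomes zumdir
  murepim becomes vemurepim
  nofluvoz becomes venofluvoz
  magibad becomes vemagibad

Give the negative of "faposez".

vegutem and murepim both end in -m yet inflect differently (vegutmir, vemurepim), so the final letter is not what conditions the rule; the last vowel is.
"faposez" has last vowel 'e'. The stems whose last vowel is 'e' (vegutem → vegutmir, zumed → zumdir) delete the last vowel and add -ir.
So faposez → faposzir.

faposzir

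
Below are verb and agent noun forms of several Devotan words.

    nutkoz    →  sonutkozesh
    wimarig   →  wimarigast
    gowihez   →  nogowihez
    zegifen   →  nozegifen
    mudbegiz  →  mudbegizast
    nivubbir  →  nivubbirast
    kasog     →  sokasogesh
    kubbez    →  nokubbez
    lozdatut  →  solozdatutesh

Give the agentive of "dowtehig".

"dowtehig" has last vowel 'i'. The stems whose last vowel is 'i' (mudbegiz → mudbegizast, wimarig → wimarigast, nivubbir → nivubbirast) add -ast.
The other patterns: stems whose last vowel is 'e' add the prefix no-; stems whose last vowel is 'o' or 'u' add so- … -esh around the stem.
So dowtehig → dowtehigast.

dowtehigast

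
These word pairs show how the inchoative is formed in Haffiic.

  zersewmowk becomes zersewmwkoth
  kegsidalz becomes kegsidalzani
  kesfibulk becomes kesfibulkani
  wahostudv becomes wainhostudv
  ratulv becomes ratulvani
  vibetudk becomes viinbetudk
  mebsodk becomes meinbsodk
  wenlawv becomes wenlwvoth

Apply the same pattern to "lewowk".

"lewowk" has second-to-last letter 'w'. The stems whose second-to-last letter is 'w' (wenlawv → wenlwvoth, zersewmowk → zersewmwkoth) delete the last vowel and add -oth.
The other patterns: stems whose second-to-last letter is 'd' insert -in- after the first vowel; stems whose second-to-last letter is 'l' add -ani.
So lewowk → lewwkoth.

lewwkoth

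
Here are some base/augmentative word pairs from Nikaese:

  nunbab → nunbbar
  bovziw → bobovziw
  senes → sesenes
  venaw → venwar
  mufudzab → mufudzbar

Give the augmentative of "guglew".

guguglew

"guglew" has last vowel 'e'. The one such stem in the data (senes → sesenes) repeats the first consonant+vowel as a prefix (as does bovziw), so the same rule applies.
The other pattern: stems whose last vowel is 'a' delete the last vowel and add -ar.
So guglew → guguglew.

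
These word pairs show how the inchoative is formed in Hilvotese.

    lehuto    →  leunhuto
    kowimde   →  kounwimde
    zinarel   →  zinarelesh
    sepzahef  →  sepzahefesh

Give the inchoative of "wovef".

wovefesh

kowimde and zinarel both have last vowel 'e' yet inflect differently (kounwimde, zinarelesh), so the last vowel is not what conditions the rule; whether the stem ends in a vowel or a consonant is.
"wovef" ends in a consonant. The stems ending in a consonant (zinarel → zinarelesh, sepzahef → sepzahefesh) add -esh.
So wovef → wovefesh.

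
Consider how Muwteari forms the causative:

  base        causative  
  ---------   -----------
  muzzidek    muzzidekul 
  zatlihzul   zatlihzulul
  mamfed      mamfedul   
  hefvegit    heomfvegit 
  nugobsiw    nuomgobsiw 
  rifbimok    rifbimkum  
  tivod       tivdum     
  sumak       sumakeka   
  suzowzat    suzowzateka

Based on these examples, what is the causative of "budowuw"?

muzzidek and rifbimok both end in -k yet inflect differently (muzzidekul, rifbimkum), so the final letter is not what conditions the rule; the last vowel is.
"budowuw" has last vowel 'u'. The one such stem in the data (zatlihzul → zatlihzulul) adds -ul, so the same rule applies.
So budowuw → budowuwul.

budowuwul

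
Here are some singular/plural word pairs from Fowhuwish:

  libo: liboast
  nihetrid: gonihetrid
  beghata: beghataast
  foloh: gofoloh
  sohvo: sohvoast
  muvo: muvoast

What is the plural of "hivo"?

hivoast

"hivo" ends in a vowel. The stems ending in a vowel (beghata → beghataast, muvo → muvoast, sohvo → sohvoast) add -ast.
So hivo → hivoast.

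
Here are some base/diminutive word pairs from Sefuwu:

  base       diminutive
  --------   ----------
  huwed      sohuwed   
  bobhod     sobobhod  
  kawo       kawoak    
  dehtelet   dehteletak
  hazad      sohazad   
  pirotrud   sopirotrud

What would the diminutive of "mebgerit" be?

mebgeritak

bobhod and kawo both have last vowel 'o' yet inflect differently (sobobhod, kawoak), so the last vowel is not what conditions the rule; the final letter is.
"mebgerit" ends in -t. The one such stem in the data (dehtelet → dehteletak) adds -ak, so the same rule applies.
So mebgerit → mebgeritak.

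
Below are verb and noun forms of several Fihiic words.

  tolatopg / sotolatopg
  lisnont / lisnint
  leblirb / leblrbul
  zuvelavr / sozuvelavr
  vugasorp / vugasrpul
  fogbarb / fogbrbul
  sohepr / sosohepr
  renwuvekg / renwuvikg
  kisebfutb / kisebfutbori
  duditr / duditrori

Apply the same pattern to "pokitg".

leblirb and kisebfutb both end in -b yet inflect differently (leblrbul, kisebfutbori), so the final letter is not what conditions the rule; the second-to-last letter is.
"pokitg" has second-to-last letter 't'. The stems whose second-to-last letter is 't' (kisebfutb → kisebfutbori, duditr → duditrori) add -ori.
The other patterns: stems whose second-to-last letter is 'p' or 'v' add the prefix so-; stems whose second-to-last letter is 'r' delete the last vowel and add -ul; stems whose second-to-last letter is 'k' or 'n' change the last vowel to 'i'.
So pokitg → pokitgori.

pokitgori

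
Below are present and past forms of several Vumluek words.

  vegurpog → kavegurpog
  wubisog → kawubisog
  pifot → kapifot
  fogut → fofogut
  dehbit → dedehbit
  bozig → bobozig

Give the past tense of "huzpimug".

huhuzpimug

"huzpimug" has last vowel 'u'. The one such stem in the data (fogut → fofogut) repeats the first consonant+vowel as a prefix (as do dehbit, bozig), so the same rule applies.
The other pattern: stems whose last vowel is 'o' add the prefix ka-.
So huzpimug → huhuzpimug.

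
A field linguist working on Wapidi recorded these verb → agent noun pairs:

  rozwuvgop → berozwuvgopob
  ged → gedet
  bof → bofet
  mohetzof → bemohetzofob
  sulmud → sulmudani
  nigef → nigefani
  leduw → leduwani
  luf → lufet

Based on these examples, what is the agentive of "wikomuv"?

ged and sulmud both end in -d yet inflect differently (gedet, sulmudani), so the final letter is not what conditions the rule; the number of vowels is.
"wikomuv" has 3 vowels. The stems with 3 vowels (mohetzof → bemohetzofob, rozwuvgop → berozwuvgopob) add be- … -ob around the stem.
So wikomuv → bewikomuvob.

bewikomuvob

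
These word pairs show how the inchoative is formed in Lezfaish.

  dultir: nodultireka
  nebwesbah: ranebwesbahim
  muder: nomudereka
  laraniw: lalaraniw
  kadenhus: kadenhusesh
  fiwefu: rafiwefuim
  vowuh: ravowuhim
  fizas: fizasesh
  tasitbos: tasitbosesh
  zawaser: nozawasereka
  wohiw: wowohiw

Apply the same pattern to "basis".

basisesh

wohiw and dultir both have last vowel 'i' yet inflect differently (wowohiw, nodultireka), so the last vowel is not what conditions the rule; the final letter is.
"basis" ends in -s. The stems ending in -s (kadenhus → kadenhusesh, fizas → fizasesh, tasitbos → tasitbosesh) add -esh.
The other patterns: stems ending in -w repeat the first consonant+vowel as a prefix; stems ending in -r add no- … -eka around the stem; stems ending in -h or -u add ra- … -im around the stem.
So basis → basisesh.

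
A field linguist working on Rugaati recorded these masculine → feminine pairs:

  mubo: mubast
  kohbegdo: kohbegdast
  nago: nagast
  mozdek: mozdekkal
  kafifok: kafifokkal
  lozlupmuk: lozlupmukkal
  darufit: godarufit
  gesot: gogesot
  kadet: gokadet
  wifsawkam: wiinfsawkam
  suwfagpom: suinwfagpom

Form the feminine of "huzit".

mubo and kafifok both have last vowel 'o' yet inflect differently (mubast, kafifokkal), so the last vowel is not what conditions the rule; the final letter is.
"huzit" ends in -t. The stems ending in -t (darufit → godarufit, gesot → gogesot, kadet → gokadet) add the prefix go-.
The other patterns: stems ending in -o drop the final letter and add -ast; stems ending in -k double the final consonant and add -al; stems ending in -m insert -in- after the first vowel.
So huzit → gohuzit.

gohuzit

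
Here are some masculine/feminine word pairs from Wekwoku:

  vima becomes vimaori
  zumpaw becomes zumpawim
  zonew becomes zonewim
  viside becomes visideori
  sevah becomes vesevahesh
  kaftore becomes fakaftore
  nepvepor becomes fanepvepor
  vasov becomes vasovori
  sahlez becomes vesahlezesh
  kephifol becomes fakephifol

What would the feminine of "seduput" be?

viside and kaftore both end in -e yet inflect differently (visideori, fakaftore), so the final letter is not what conditions the rule; the first letter is.
"seduput" begins with s-. The stems beginning with s- (sahlez → vesahlezesh, sevah → vesevahesh) add ve- … -esh around the stem.
So seduput → veseduputesh.

veseduputesh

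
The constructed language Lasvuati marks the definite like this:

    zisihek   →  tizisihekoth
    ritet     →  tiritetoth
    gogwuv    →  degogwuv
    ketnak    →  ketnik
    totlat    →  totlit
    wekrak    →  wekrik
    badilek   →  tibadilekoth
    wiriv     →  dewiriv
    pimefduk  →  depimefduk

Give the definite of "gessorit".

degessorit

badilek and wekrak both end in -k yet inflect differently (tibadilekoth, wekrik), so the final letter is not what conditions the rule; the last vowel is.
"gessorit" has last vowel 'i'. The one such stem in the data (wiriv → dewiriv) adds the prefix de-, so the same rule applies.
The other patterns: stems whose last vowel is 'e' add ti- … -oth around the stem; stems whose last vowel is 'a' change the last vowel to 'i'.
So gessorit → degessorit.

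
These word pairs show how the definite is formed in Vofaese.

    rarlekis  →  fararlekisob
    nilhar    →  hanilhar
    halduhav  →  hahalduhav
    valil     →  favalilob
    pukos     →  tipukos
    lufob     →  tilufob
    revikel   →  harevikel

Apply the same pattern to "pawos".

pukos and rarlekis both end in -s yet inflect differently (tipukos, fararlekisob), so the final letter is not what conditions the rule; the last vowel is.
"pawos" has last vowel 'o'. The stems whose last vowel is 'o' (pukos → tipukos, lufob → tilufob) add the prefix ti-.
So pawos → tipawos.

tipawos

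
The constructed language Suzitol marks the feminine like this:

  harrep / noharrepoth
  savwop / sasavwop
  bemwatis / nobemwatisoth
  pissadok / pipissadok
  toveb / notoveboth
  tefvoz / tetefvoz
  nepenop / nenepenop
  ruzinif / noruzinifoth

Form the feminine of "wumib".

savwop and harrep both end in -p yet inflect differently (sasavwop, noharrepoth), so the final letter is not what conditions the rule; the last vowel is.
"wumib" has last vowel 'i'. The stems whose last vowel is 'i' (bemwatis → nobemwatisoth, ruzinif → noruzinifoth) add no- … -oth around the stem.
So wumib → nowumiboth.

nowumiboth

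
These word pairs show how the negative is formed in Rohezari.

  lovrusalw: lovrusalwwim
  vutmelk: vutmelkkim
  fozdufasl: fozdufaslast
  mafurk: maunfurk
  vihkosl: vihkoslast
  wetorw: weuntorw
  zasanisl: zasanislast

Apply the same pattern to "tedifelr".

tedifelrrim

"tedifelr" has second-to-last letter 'l'. The stems whose second-to-last letter is 'l' (lovrusalw → lovrusalwwim, vutmelk → vutmelkkim) double the final consonant and add -im.
The other patterns: stems whose second-to-last letter is 's' add -ast; stems whose second-to-last letter is 'r' insert -un- after the first vowel.
So tedifelr → tedifelrrim.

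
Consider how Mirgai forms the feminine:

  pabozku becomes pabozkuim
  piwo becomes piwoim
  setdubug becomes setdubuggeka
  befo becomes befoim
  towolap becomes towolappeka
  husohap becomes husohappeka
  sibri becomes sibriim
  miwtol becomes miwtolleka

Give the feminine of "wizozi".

miwtol and piwo both have last vowel 'o' yet inflect differently (miwtolleka, piwoim), so the last vowel is not what conditions the rule; whether the stem ends in a vowel or a consonant is.
"wizozi" ends in a vowel. The stems ending in a vowel (piwo → piwoim, pabozku → pabozkuim, befo → befoim) add -im.
So wizozi → wizoziim.

wizoziim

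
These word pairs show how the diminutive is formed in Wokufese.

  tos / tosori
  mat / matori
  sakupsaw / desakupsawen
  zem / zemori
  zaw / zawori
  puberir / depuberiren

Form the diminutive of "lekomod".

"lekomod" has 3 vowels. The stems with 3 vowels (puberir → depuberiren, sakupsaw → desakupsawen) add de- … -en around the stem.
The other pattern: stems with 1 vowel add -ori.
So lekomod → delekomoden.

delekomoden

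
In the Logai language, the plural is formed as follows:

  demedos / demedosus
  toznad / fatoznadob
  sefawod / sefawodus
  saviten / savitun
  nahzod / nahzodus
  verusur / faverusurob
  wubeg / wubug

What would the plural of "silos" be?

"silos" has last vowel 'o'. The stems whose last vowel is 'o' (nahzod → nahzodus, sefawod → sefawodus, demedos → demedosus) add -us.
So silos → silosus.

silosus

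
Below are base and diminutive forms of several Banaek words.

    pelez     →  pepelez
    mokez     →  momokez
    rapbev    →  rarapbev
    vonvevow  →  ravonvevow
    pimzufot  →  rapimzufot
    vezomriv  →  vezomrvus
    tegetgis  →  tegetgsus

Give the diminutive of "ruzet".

ruruzet

vezomriv and rapbev both end in -v yet inflect differently (vezomrvus, rarapbev), so the final letter is not what conditions the rule; the last vowel is.
"ruzet" has last vowel 'e'. The stems whose last vowel is 'e' (pelez → pepelez, rapbev → rarapbev, mokez → momokez) repeat the first consonant+vowel as a prefix.
So ruzet → ruruzet.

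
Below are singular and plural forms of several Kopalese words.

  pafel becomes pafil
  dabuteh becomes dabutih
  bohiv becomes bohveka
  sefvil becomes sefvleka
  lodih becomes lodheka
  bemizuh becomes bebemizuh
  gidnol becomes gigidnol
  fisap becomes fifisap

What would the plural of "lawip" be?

lawpeka

pafel and sefvil both end in -l yet inflect differently (pafil, sefvleka), so the final letter is not what conditions the rule; the last vowel is.
"lawip" has last vowel 'i'. The stems whose last vowel is 'i' (bohiv → bohveka, sefvil → sefvleka, lodih → lodheka) delete the last vowel and add -eka.
So lawip → lawpeka.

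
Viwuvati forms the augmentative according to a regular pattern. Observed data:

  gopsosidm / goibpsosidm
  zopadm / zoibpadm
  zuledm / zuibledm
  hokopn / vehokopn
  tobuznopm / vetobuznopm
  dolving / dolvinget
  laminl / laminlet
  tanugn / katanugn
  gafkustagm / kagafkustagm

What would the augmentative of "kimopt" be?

gopsosidm and tobuznopm both end in -m yet inflect differently (goibpsosidm, vetobuznopm), so the final letter is not what conditions the rule; the second-to-last letter is.
"kimopt" has second-to-last letter 'p'. The stems whose second-to-last letter is 'p' (hokopn → vehokopn, tobuznopm → vetobuznopm) add the prefix ve-.
So kimopt → vekimopt.

vekimopt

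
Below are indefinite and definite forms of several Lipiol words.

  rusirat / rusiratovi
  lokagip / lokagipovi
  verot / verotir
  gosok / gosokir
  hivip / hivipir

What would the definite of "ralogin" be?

raloginovi

rusirat and verot both end in -t yet inflect differently (rusiratovi, verotir), so the final letter is not what conditions the rule; the number of vowels is.
"ralogin" has 3 vowels. The stems with 3 vowels (rusirat → rusiratovi, lokagip → lokagipovi) add -ovi.
So ralogin → raloginovi.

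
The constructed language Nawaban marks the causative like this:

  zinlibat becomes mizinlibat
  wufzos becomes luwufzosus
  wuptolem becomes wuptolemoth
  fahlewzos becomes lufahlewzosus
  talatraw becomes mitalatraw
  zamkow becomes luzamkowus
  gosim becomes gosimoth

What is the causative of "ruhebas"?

zamkow and talatraw both end in -w yet inflect differently (luzamkowus, mitalatraw), so the final letter is not what conditions the rule; the last vowel is.
"ruhebas" has last vowel 'a'. The stems whose last vowel is 'a' (zinlibat → mizinlibat, talatraw → mitalatraw) add the prefix mi-.
The other patterns: stems whose last vowel is 'o' add lu- … -us around the stem; stems whose last vowel is 'e' or 'i' add -oth.
So ruhebas → miruhebas.

miruhebas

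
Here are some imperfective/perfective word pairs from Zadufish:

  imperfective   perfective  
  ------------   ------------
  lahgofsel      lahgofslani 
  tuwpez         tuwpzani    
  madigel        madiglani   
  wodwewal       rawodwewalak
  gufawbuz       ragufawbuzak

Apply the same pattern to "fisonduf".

lahgofsel and wodwewal both end in -l yet inflect differently (lahgofslani, rawodwewalak), so the final letter is not what conditions the rule; the last vowel is.
"fisonduf" has last vowel 'u'. The one such stem in the data (gufawbuz → ragufawbuzak) adds ra- … -ak around the stem, so the same rule applies.
The other pattern: stems whose last vowel is 'e' delete the last vowel and add -ani.
So fisonduf → rafisondufak.

rafisondufak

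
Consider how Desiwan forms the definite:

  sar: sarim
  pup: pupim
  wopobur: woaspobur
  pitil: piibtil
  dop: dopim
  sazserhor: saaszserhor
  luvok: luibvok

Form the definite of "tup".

sar and wopobur both end in -r yet inflect differently (sarim, woaspobur), so the final letter is not what conditions the rule; the number of vowels is.
"tup" has 1 vowel. The stems with 1 vowel (dop → dopim, pup → pupim, sar → sarim) add -im.
So tup → tupim.

tupim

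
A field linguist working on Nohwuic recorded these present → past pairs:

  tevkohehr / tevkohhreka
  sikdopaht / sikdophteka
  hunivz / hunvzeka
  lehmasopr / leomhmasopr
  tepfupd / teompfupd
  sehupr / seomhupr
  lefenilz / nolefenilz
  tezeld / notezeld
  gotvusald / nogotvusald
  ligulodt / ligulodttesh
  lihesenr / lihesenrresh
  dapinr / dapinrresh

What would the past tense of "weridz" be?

weridzzesh

"weridz" has second-to-last letter 'd'. The one such stem in the data (ligulodt → ligulodttesh) doubles the final consonant and adds -esh (as do lihesenr, dapinr), so the same rule applies.
The other patterns: stems whose second-to-last letter is 'h' or 'v' delete the last vowel and add -eka; stems whose second-to-last letter is 'p' insert -om- after the first vowel; stems whose second-to-last letter is 'l' add the prefix no-.
So weridz → weridzzesh.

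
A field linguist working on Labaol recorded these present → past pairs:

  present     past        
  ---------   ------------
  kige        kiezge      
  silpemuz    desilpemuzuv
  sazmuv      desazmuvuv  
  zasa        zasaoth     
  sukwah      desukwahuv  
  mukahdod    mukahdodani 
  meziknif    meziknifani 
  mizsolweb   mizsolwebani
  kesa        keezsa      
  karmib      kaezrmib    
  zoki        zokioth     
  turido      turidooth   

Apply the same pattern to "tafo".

"tafo" begins with t-. The one such stem in the data (turido → turidooth) adds -oth, so the same rule applies.
The other patterns: stems beginning with m- add -ani; stems beginning with k- insert -ez- after the first vowel; stems beginning with s- add de- … -uv around the stem.
So tafo → tafooth.

tafooth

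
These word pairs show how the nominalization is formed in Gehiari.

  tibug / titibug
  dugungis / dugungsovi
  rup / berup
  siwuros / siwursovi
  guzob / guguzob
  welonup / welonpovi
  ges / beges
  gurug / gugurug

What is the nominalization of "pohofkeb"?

pohofkbovi

ges and dugungis both end in -s yet inflect differently (beges, dugungsovi), so the final letter is not what conditions the rule; the number of vowels is.
"pohofkeb" has 3 vowels. The stems with 3 vowels (dugungis → dugungsovi, siwuros → siwursovi, welonup → welonpovi) delete the last vowel and add -ovi.
The other patterns: stems with 1 vowel add the prefix be-; stems with 2 vowels repeat the first consonant+vowel as a prefix.
So pohofkeb → pohofkbovi.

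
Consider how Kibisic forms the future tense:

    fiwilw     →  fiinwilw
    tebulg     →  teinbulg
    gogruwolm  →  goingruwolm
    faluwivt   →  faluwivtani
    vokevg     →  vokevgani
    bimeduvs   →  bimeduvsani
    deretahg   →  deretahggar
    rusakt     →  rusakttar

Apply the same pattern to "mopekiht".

"mopekiht" has second-to-last letter 'h'. The one such stem in the data (deretahg → deretahggar) doubles the final consonant and adds -ar (as does rusakt), so the same rule applies.
So mopekiht → mopekihttar.

mopekihttar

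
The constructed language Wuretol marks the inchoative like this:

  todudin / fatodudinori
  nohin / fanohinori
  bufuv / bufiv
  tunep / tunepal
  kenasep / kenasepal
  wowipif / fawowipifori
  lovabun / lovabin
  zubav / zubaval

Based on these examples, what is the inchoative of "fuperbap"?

lovabun and nohin both end in -n yet inflect differently (lovabin, fanohinori), so the final letter is not what conditions the rule; the last vowel is.
"fuperbap" has last vowel 'a'. The one such stem in the data (zubav → zubaval) adds -al, so the same rule applies.
The other patterns: stems whose last vowel is 'u' change the last vowel to 'i'; stems whose last vowel is 'i' add fa- … -ori around the stem.
So fuperbap → fuperbapal.

fuperbapal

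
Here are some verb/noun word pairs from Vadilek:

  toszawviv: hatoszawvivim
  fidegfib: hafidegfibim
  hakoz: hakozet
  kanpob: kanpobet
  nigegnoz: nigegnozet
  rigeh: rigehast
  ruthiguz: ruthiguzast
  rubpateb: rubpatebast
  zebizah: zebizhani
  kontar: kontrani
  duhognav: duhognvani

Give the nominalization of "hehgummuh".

fidegfib and kanpob both end in -b yet inflect differently (hafidegfibim, kanpobet), so the final letter is not what conditions the rule; the last vowel is.
"hehgummuh" has last vowel 'u'. The one such stem in the data (ruthiguz → ruthiguzast) adds -ast, so the same rule applies.
The other patterns: stems whose last vowel is 'i' add ha- … -im around the stem; stems whose last vowel is 'o' add -et; stems whose last vowel is 'a' delete the last vowel and add -ani.
So hehgummuh → hehgummuhast.

hehgummuhast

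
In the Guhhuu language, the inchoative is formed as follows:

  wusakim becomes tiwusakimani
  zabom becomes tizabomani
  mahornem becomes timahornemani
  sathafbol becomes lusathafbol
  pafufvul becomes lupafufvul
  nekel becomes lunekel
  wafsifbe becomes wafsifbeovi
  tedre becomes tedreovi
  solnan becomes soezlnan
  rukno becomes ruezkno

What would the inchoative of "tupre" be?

tupreovi

zabom and sathafbol both have last vowel 'o' yet inflect differently (tizabomani, lusathafbol), so the last vowel is not what conditions the rule; the final letter is.
"tupre" ends in -e. The stems ending in -e (wafsifbe → wafsifbeovi, tedre → tedreovi) add -ovi.
The other patterns: stems ending in -m add ti- … -ani around the stem; stems ending in -l add the prefix lu-; stems ending in -n or -o insert -ez- after the first vowel.
So tupre → tupreovi.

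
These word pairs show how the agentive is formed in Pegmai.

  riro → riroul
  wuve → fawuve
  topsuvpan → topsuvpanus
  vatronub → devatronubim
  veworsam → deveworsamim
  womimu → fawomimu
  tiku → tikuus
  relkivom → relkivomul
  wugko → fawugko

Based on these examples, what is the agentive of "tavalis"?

wugko and riro both end in -o yet inflect differently (fawugko, riroul), so the final letter is not what conditions the rule; the first letter is.
"tavalis" begins with t-. The stems beginning with t- (topsuvpan → topsuvpanus, tiku → tikuus) add -us.
So tavalis → tavalisus.

tavalisus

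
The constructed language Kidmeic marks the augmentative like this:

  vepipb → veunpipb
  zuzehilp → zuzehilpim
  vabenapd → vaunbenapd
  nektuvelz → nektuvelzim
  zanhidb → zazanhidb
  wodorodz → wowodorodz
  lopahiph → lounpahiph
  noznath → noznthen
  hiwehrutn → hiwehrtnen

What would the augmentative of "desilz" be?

desilzim

noznath and lopahiph both end in -h yet inflect differently (noznthen, lounpahiph), so the final letter is not what conditions the rule; the second-to-last letter is.
"desilz" has second-to-last letter 'l'. The stems whose second-to-last letter is 'l' (nektuvelz → nektuvelzim, zuzehilp → zuzehilpim) add -im.
The other patterns: stems whose second-to-last letter is 't' delete the last vowel and add -en; stems whose second-to-last letter is 'p' insert -un- after the first vowel; stems whose second-to-last letter is 'd' repeat the first consonant+vowel as a prefix.
So desilz → desilzim.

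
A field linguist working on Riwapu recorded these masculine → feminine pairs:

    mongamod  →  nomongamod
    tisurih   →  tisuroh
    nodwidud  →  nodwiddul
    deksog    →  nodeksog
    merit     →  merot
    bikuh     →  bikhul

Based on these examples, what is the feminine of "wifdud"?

wifddul

tisurih and bikuh both end in -h yet inflect differently (tisuroh, bikhul), so the final letter is not what conditions the rule; the last vowel is.
"wifdud" has last vowel 'u'. The stems whose last vowel is 'u' (nodwidud → nodwiddul, bikuh → bikhul) delete the last vowel and add -ul.
So wifdud → wifddul.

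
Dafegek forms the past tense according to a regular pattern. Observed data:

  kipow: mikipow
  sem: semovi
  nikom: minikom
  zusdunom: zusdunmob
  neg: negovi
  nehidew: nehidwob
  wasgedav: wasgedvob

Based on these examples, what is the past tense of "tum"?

sem and nikom both end in -m yet inflect differently (semovi, minikom), so the final letter is not what conditions the rule; the number of vowels is.
"tum" has 1 vowel. The stems with 1 vowel (sem → semovi, neg → negovi) add -ovi.
So tum → tumovi.

tumovi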